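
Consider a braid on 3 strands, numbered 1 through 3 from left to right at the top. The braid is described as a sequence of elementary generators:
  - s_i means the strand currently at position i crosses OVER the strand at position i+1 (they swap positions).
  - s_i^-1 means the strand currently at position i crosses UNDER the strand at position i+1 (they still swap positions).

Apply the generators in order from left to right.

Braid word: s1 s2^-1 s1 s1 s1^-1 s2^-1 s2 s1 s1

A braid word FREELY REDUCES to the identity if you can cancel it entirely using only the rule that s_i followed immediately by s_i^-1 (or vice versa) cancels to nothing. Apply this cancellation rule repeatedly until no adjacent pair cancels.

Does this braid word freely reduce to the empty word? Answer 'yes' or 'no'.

Gen 1 (s1): push. Stack: [s1]
Gen 2 (s2^-1): push. Stack: [s1 s2^-1]
Gen 3 (s1): push. Stack: [s1 s2^-1 s1]
Gen 4 (s1): push. Stack: [s1 s2^-1 s1 s1]
Gen 5 (s1^-1): cancels prior s1. Stack: [s1 s2^-1 s1]
Gen 6 (s2^-1): push. Stack: [s1 s2^-1 s1 s2^-1]
Gen 7 (s2): cancels prior s2^-1. Stack: [s1 s2^-1 s1]
Gen 8 (s1): push. Stack: [s1 s2^-1 s1 s1]
Gen 9 (s1): push. Stack: [s1 s2^-1 s1 s1 s1]
Reduced word: s1 s2^-1 s1 s1 s1

Answer: no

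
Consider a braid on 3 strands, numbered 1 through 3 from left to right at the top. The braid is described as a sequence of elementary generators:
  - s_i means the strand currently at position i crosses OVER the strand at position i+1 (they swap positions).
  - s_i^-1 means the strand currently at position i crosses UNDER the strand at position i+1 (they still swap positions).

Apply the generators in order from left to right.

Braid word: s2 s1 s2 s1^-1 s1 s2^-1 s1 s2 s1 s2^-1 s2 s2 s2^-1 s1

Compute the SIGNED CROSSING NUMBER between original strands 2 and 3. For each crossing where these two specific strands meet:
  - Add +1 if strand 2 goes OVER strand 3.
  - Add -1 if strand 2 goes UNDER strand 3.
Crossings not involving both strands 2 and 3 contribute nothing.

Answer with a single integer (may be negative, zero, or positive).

Answer: 2

Derivation:
Gen 1: 2 over 3. Both 2&3? yes. Contrib: +1. Sum: 1
Gen 2: crossing 1x3. Both 2&3? no. Sum: 1
Gen 3: crossing 1x2. Both 2&3? no. Sum: 1
Gen 4: 3 under 2. Both 2&3? yes. Contrib: +1. Sum: 2
Gen 5: 2 over 3. Both 2&3? yes. Contrib: +1. Sum: 3
Gen 6: crossing 2x1. Both 2&3? no. Sum: 3
Gen 7: crossing 3x1. Both 2&3? no. Sum: 3
Gen 8: 3 over 2. Both 2&3? yes. Contrib: -1. Sum: 2
Gen 9: crossing 1x2. Both 2&3? no. Sum: 2
Gen 10: crossing 1x3. Both 2&3? no. Sum: 2
Gen 11: crossing 3x1. Both 2&3? no. Sum: 2
Gen 12: crossing 1x3. Both 2&3? no. Sum: 2
Gen 13: crossing 3x1. Both 2&3? no. Sum: 2
Gen 14: crossing 2x1. Both 2&3? no. Sum: 2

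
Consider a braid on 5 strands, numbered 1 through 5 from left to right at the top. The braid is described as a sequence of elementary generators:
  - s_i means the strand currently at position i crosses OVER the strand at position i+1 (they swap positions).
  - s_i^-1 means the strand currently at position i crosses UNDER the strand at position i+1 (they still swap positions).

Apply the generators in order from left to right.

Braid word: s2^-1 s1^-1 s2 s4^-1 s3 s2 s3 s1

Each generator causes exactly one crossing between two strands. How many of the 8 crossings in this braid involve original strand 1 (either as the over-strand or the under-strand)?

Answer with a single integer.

Gen 1: crossing 2x3. Involves strand 1? no. Count so far: 0
Gen 2: crossing 1x3. Involves strand 1? yes. Count so far: 1
Gen 3: crossing 1x2. Involves strand 1? yes. Count so far: 2
Gen 4: crossing 4x5. Involves strand 1? no. Count so far: 2
Gen 5: crossing 1x5. Involves strand 1? yes. Count so far: 3
Gen 6: crossing 2x5. Involves strand 1? no. Count so far: 3
Gen 7: crossing 2x1. Involves strand 1? yes. Count so far: 4
Gen 8: crossing 3x5. Involves strand 1? no. Count so far: 4

Answer: 4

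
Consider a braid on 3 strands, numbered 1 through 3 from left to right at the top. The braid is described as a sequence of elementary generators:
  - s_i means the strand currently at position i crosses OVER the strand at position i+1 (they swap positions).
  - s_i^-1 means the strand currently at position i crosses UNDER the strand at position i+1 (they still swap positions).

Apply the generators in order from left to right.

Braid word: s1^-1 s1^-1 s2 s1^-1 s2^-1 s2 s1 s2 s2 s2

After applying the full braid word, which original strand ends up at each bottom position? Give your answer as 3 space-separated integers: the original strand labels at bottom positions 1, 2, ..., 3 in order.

Gen 1 (s1^-1): strand 1 crosses under strand 2. Perm now: [2 1 3]
Gen 2 (s1^-1): strand 2 crosses under strand 1. Perm now: [1 2 3]
Gen 3 (s2): strand 2 crosses over strand 3. Perm now: [1 3 2]
Gen 4 (s1^-1): strand 1 crosses under strand 3. Perm now: [3 1 2]
Gen 5 (s2^-1): strand 1 crosses under strand 2. Perm now: [3 2 1]
Gen 6 (s2): strand 2 crosses over strand 1. Perm now: [3 1 2]
Gen 7 (s1): strand 3 crosses over strand 1. Perm now: [1 3 2]
Gen 8 (s2): strand 3 crosses over strand 2. Perm now: [1 2 3]
Gen 9 (s2): strand 2 crosses over strand 3. Perm now: [1 3 2]
Gen 10 (s2): strand 3 crosses over strand 2. Perm now: [1 2 3]

Answer: 1 2 3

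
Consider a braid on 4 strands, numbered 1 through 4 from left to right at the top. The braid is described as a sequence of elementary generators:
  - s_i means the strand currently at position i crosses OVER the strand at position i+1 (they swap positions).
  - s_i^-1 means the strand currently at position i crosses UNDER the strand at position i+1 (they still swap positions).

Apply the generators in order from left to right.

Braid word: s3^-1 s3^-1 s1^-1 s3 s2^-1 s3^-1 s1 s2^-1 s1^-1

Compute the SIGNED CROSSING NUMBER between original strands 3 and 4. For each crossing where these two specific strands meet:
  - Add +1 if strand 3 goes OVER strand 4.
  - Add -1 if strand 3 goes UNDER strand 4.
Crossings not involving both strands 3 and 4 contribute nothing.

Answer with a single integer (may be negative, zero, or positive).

Answer: 2

Derivation:
Gen 1: 3 under 4. Both 3&4? yes. Contrib: -1. Sum: -1
Gen 2: 4 under 3. Both 3&4? yes. Contrib: +1. Sum: 0
Gen 3: crossing 1x2. Both 3&4? no. Sum: 0
Gen 4: 3 over 4. Both 3&4? yes. Contrib: +1. Sum: 1
Gen 5: crossing 1x4. Both 3&4? no. Sum: 1
Gen 6: crossing 1x3. Both 3&4? no. Sum: 1
Gen 7: crossing 2x4. Both 3&4? no. Sum: 1
Gen 8: crossing 2x3. Both 3&4? no. Sum: 1
Gen 9: 4 under 3. Both 3&4? yes. Contrib: +1. Sum: 2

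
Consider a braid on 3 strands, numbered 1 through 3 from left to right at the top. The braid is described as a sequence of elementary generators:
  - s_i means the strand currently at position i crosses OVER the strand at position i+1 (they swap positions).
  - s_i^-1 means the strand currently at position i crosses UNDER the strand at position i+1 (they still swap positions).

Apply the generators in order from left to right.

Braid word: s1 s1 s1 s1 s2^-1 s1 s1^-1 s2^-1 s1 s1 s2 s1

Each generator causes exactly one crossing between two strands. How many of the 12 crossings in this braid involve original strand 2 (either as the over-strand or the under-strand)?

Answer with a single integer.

Answer: 9

Derivation:
Gen 1: crossing 1x2. Involves strand 2? yes. Count so far: 1
Gen 2: crossing 2x1. Involves strand 2? yes. Count so far: 2
Gen 3: crossing 1x2. Involves strand 2? yes. Count so far: 3
Gen 4: crossing 2x1. Involves strand 2? yes. Count so far: 4
Gen 5: crossing 2x3. Involves strand 2? yes. Count so far: 5
Gen 6: crossing 1x3. Involves strand 2? no. Count so far: 5
Gen 7: crossing 3x1. Involves strand 2? no. Count so far: 5
Gen 8: crossing 3x2. Involves strand 2? yes. Count so far: 6
Gen 9: crossing 1x2. Involves strand 2? yes. Count so far: 7
Gen 10: crossing 2x1. Involves strand 2? yes. Count so far: 8
Gen 11: crossing 2x3. Involves strand 2? yes. Count so far: 9
Gen 12: crossing 1x3. Involves strand 2? no. Count so far: 9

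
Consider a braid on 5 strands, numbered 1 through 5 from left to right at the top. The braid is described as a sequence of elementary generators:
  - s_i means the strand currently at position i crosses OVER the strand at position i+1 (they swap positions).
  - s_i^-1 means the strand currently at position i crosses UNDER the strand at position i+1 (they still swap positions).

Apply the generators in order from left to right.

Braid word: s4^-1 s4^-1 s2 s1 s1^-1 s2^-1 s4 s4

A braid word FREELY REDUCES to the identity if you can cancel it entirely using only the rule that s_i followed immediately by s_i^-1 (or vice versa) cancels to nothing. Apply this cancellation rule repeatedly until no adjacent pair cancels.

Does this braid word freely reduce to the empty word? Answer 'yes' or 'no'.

Gen 1 (s4^-1): push. Stack: [s4^-1]
Gen 2 (s4^-1): push. Stack: [s4^-1 s4^-1]
Gen 3 (s2): push. Stack: [s4^-1 s4^-1 s2]
Gen 4 (s1): push. Stack: [s4^-1 s4^-1 s2 s1]
Gen 5 (s1^-1): cancels prior s1. Stack: [s4^-1 s4^-1 s2]
Gen 6 (s2^-1): cancels prior s2. Stack: [s4^-1 s4^-1]
Gen 7 (s4): cancels prior s4^-1. Stack: [s4^-1]
Gen 8 (s4): cancels prior s4^-1. Stack: []
Reduced word: (empty)

Answer: yes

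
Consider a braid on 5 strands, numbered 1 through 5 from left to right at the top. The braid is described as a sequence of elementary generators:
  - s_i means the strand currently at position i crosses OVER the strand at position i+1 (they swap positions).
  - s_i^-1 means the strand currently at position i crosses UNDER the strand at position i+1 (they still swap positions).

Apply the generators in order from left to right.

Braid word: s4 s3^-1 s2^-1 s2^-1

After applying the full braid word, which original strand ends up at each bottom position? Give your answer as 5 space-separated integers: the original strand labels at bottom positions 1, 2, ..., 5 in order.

Gen 1 (s4): strand 4 crosses over strand 5. Perm now: [1 2 3 5 4]
Gen 2 (s3^-1): strand 3 crosses under strand 5. Perm now: [1 2 5 3 4]
Gen 3 (s2^-1): strand 2 crosses under strand 5. Perm now: [1 5 2 3 4]
Gen 4 (s2^-1): strand 5 crosses under strand 2. Perm now: [1 2 5 3 4]

Answer: 1 2 5 3 4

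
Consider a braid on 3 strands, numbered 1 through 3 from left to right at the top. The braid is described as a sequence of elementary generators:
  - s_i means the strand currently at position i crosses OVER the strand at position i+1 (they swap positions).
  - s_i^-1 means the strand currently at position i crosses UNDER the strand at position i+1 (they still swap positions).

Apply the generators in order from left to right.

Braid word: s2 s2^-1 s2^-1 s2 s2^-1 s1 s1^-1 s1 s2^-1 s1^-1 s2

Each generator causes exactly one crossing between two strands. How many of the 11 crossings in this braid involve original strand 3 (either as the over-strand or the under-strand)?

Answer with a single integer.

Answer: 10

Derivation:
Gen 1: crossing 2x3. Involves strand 3? yes. Count so far: 1
Gen 2: crossing 3x2. Involves strand 3? yes. Count so far: 2
Gen 3: crossing 2x3. Involves strand 3? yes. Count so far: 3
Gen 4: crossing 3x2. Involves strand 3? yes. Count so far: 4
Gen 5: crossing 2x3. Involves strand 3? yes. Count so far: 5
Gen 6: crossing 1x3. Involves strand 3? yes. Count so far: 6
Gen 7: crossing 3x1. Involves strand 3? yes. Count so far: 7
Gen 8: crossing 1x3. Involves strand 3? yes. Count so far: 8
Gen 9: crossing 1x2. Involves strand 3? no. Count so far: 8
Gen 10: crossing 3x2. Involves strand 3? yes. Count so far: 9
Gen 11: crossing 3x1. Involves strand 3? yes. Count so far: 10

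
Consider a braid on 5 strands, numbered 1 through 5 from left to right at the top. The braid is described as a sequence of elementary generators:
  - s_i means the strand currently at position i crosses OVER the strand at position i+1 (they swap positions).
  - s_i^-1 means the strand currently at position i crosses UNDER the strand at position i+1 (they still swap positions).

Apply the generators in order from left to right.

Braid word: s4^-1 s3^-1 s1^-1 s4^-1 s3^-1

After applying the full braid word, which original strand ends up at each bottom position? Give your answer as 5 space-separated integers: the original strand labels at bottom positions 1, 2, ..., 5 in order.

Gen 1 (s4^-1): strand 4 crosses under strand 5. Perm now: [1 2 3 5 4]
Gen 2 (s3^-1): strand 3 crosses under strand 5. Perm now: [1 2 5 3 4]
Gen 3 (s1^-1): strand 1 crosses under strand 2. Perm now: [2 1 5 3 4]
Gen 4 (s4^-1): strand 3 crosses under strand 4. Perm now: [2 1 5 4 3]
Gen 5 (s3^-1): strand 5 crosses under strand 4. Perm now: [2 1 4 5 3]

Answer: 2 1 4 5 3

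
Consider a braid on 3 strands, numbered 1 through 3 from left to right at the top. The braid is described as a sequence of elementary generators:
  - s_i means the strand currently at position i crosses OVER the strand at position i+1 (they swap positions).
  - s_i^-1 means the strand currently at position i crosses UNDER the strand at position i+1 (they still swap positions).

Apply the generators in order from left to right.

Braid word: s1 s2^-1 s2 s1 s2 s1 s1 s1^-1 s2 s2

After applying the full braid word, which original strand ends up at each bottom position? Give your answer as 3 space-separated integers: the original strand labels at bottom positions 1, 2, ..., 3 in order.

Answer: 3 1 2

Derivation:
Gen 1 (s1): strand 1 crosses over strand 2. Perm now: [2 1 3]
Gen 2 (s2^-1): strand 1 crosses under strand 3. Perm now: [2 3 1]
Gen 3 (s2): strand 3 crosses over strand 1. Perm now: [2 1 3]
Gen 4 (s1): strand 2 crosses over strand 1. Perm now: [1 2 3]
Gen 5 (s2): strand 2 crosses over strand 3. Perm now: [1 3 2]
Gen 6 (s1): strand 1 crosses over strand 3. Perm now: [3 1 2]
Gen 7 (s1): strand 3 crosses over strand 1. Perm now: [1 3 2]
Gen 8 (s1^-1): strand 1 crosses under strand 3. Perm now: [3 1 2]
Gen 9 (s2): strand 1 crosses over strand 2. Perm now: [3 2 1]
Gen 10 (s2): strand 2 crosses over strand 1. Perm now: [3 1 2]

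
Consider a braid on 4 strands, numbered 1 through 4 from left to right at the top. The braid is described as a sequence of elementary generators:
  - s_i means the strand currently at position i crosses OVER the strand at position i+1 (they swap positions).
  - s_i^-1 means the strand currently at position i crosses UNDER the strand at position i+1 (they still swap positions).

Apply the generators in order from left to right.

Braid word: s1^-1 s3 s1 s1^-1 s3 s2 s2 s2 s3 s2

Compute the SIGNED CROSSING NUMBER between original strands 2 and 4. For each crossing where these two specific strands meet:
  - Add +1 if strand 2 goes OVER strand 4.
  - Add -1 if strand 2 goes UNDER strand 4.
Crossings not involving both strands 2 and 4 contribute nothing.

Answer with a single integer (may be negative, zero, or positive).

Gen 1: crossing 1x2. Both 2&4? no. Sum: 0
Gen 2: crossing 3x4. Both 2&4? no. Sum: 0
Gen 3: crossing 2x1. Both 2&4? no. Sum: 0
Gen 4: crossing 1x2. Both 2&4? no. Sum: 0
Gen 5: crossing 4x3. Both 2&4? no. Sum: 0
Gen 6: crossing 1x3. Both 2&4? no. Sum: 0
Gen 7: crossing 3x1. Both 2&4? no. Sum: 0
Gen 8: crossing 1x3. Both 2&4? no. Sum: 0
Gen 9: crossing 1x4. Both 2&4? no. Sum: 0
Gen 10: crossing 3x4. Both 2&4? no. Sum: 0

Answer: 0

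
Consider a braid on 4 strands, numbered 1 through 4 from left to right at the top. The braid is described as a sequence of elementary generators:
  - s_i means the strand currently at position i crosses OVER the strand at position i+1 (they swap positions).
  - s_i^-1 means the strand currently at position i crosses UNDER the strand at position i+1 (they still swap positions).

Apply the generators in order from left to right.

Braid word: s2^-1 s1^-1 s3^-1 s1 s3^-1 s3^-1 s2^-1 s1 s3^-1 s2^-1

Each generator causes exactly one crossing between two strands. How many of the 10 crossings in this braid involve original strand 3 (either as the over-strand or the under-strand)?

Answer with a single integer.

Answer: 5

Derivation:
Gen 1: crossing 2x3. Involves strand 3? yes. Count so far: 1
Gen 2: crossing 1x3. Involves strand 3? yes. Count so far: 2
Gen 3: crossing 2x4. Involves strand 3? no. Count so far: 2
Gen 4: crossing 3x1. Involves strand 3? yes. Count so far: 3
Gen 5: crossing 4x2. Involves strand 3? no. Count so far: 3
Gen 6: crossing 2x4. Involves strand 3? no. Count so far: 3
Gen 7: crossing 3x4. Involves strand 3? yes. Count so far: 4
Gen 8: crossing 1x4. Involves strand 3? no. Count so far: 4
Gen 9: crossing 3x2. Involves strand 3? yes. Count so far: 5
Gen 10: crossing 1x2. Involves strand 3? no. Count so far: 5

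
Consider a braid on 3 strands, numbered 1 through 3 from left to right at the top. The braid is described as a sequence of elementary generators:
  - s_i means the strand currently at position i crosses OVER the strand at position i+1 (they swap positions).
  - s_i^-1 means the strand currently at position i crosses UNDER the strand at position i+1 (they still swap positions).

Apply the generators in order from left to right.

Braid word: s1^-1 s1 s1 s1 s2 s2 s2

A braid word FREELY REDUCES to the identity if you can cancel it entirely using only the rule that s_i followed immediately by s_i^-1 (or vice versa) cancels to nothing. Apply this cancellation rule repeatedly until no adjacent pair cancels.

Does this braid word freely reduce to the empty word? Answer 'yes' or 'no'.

Gen 1 (s1^-1): push. Stack: [s1^-1]
Gen 2 (s1): cancels prior s1^-1. Stack: []
Gen 3 (s1): push. Stack: [s1]
Gen 4 (s1): push. Stack: [s1 s1]
Gen 5 (s2): push. Stack: [s1 s1 s2]
Gen 6 (s2): push. Stack: [s1 s1 s2 s2]
Gen 7 (s2): push. Stack: [s1 s1 s2 s2 s2]
Reduced word: s1 s1 s2 s2 s2

Answer: no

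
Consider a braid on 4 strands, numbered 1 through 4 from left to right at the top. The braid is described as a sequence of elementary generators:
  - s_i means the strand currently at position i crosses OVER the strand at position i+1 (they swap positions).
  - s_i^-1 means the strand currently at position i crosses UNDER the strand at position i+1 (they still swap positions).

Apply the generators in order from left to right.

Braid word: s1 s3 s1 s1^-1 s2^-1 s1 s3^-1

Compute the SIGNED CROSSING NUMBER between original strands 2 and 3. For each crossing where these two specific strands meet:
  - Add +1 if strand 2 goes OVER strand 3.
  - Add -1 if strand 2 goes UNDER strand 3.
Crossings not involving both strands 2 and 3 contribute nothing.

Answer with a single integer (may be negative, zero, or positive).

Answer: 0

Derivation:
Gen 1: crossing 1x2. Both 2&3? no. Sum: 0
Gen 2: crossing 3x4. Both 2&3? no. Sum: 0
Gen 3: crossing 2x1. Both 2&3? no. Sum: 0
Gen 4: crossing 1x2. Both 2&3? no. Sum: 0
Gen 5: crossing 1x4. Both 2&3? no. Sum: 0
Gen 6: crossing 2x4. Both 2&3? no. Sum: 0
Gen 7: crossing 1x3. Both 2&3? no. Sum: 0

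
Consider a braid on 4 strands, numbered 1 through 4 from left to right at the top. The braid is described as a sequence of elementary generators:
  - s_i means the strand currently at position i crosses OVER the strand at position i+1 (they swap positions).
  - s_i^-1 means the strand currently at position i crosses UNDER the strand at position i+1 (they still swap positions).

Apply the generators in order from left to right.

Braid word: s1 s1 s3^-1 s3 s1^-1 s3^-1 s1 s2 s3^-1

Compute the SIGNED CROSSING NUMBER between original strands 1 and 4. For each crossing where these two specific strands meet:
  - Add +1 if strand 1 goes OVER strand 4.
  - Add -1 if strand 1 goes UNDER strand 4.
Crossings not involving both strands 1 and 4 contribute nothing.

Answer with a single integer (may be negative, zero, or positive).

Answer: 0

Derivation:
Gen 1: crossing 1x2. Both 1&4? no. Sum: 0
Gen 2: crossing 2x1. Both 1&4? no. Sum: 0
Gen 3: crossing 3x4. Both 1&4? no. Sum: 0
Gen 4: crossing 4x3. Both 1&4? no. Sum: 0
Gen 5: crossing 1x2. Both 1&4? no. Sum: 0
Gen 6: crossing 3x4. Both 1&4? no. Sum: 0
Gen 7: crossing 2x1. Both 1&4? no. Sum: 0
Gen 8: crossing 2x4. Both 1&4? no. Sum: 0
Gen 9: crossing 2x3. Both 1&4? no. Sum: 0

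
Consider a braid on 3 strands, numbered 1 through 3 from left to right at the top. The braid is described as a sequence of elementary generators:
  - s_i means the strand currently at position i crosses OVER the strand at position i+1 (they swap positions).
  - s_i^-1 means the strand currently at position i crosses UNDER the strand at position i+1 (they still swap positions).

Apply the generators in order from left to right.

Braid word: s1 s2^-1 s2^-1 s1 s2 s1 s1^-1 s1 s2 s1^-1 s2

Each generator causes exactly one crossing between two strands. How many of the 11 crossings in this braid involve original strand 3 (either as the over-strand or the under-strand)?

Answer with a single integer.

Answer: 8

Derivation:
Gen 1: crossing 1x2. Involves strand 3? no. Count so far: 0
Gen 2: crossing 1x3. Involves strand 3? yes. Count so far: 1
Gen 3: crossing 3x1. Involves strand 3? yes. Count so far: 2
Gen 4: crossing 2x1. Involves strand 3? no. Count so far: 2
Gen 5: crossing 2x3. Involves strand 3? yes. Count so far: 3
Gen 6: crossing 1x3. Involves strand 3? yes. Count so far: 4
Gen 7: crossing 3x1. Involves strand 3? yes. Count so far: 5
Gen 8: crossing 1x3. Involves strand 3? yes. Count so far: 6
Gen 9: crossing 1x2. Involves strand 3? no. Count so far: 6
Gen 10: crossing 3x2. Involves strand 3? yes. Count so far: 7
Gen 11: crossing 3x1. Involves strand 3? yes. Count so far: 8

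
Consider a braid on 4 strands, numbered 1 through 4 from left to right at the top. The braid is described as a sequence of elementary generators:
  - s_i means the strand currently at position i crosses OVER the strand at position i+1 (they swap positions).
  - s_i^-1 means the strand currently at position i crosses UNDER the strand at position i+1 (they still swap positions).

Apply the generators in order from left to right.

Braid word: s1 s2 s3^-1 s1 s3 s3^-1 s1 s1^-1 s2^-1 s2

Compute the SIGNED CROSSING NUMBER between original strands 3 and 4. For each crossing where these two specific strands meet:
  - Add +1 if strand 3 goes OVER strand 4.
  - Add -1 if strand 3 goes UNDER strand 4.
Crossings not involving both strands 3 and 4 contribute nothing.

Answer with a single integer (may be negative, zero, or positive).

Gen 1: crossing 1x2. Both 3&4? no. Sum: 0
Gen 2: crossing 1x3. Both 3&4? no. Sum: 0
Gen 3: crossing 1x4. Both 3&4? no. Sum: 0
Gen 4: crossing 2x3. Both 3&4? no. Sum: 0
Gen 5: crossing 4x1. Both 3&4? no. Sum: 0
Gen 6: crossing 1x4. Both 3&4? no. Sum: 0
Gen 7: crossing 3x2. Both 3&4? no. Sum: 0
Gen 8: crossing 2x3. Both 3&4? no. Sum: 0
Gen 9: crossing 2x4. Both 3&4? no. Sum: 0
Gen 10: crossing 4x2. Both 3&4? no. Sum: 0

Answer: 0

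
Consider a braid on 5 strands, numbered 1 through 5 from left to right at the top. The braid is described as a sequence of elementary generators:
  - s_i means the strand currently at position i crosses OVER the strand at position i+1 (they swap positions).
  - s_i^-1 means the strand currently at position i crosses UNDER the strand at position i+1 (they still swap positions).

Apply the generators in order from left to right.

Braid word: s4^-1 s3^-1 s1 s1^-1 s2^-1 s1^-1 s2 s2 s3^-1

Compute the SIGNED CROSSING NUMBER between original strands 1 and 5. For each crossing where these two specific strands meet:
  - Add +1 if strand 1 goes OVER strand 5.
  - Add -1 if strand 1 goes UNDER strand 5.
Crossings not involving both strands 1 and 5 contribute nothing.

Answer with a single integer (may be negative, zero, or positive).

Gen 1: crossing 4x5. Both 1&5? no. Sum: 0
Gen 2: crossing 3x5. Both 1&5? no. Sum: 0
Gen 3: crossing 1x2. Both 1&5? no. Sum: 0
Gen 4: crossing 2x1. Both 1&5? no. Sum: 0
Gen 5: crossing 2x5. Both 1&5? no. Sum: 0
Gen 6: 1 under 5. Both 1&5? yes. Contrib: -1. Sum: -1
Gen 7: crossing 1x2. Both 1&5? no. Sum: -1
Gen 8: crossing 2x1. Both 1&5? no. Sum: -1
Gen 9: crossing 2x3. Both 1&5? no. Sum: -1

Answer: -1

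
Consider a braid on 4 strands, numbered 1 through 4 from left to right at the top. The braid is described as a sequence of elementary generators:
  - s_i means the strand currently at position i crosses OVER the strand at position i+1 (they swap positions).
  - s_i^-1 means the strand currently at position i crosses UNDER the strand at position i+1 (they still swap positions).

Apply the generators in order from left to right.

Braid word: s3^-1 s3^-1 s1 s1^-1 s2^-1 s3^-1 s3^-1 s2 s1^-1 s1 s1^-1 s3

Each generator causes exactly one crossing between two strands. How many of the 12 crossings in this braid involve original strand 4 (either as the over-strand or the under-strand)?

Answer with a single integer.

Answer: 5

Derivation:
Gen 1: crossing 3x4. Involves strand 4? yes. Count so far: 1
Gen 2: crossing 4x3. Involves strand 4? yes. Count so far: 2
Gen 3: crossing 1x2. Involves strand 4? no. Count so far: 2
Gen 4: crossing 2x1. Involves strand 4? no. Count so far: 2
Gen 5: crossing 2x3. Involves strand 4? no. Count so far: 2
Gen 6: crossing 2x4. Involves strand 4? yes. Count so far: 3
Gen 7: crossing 4x2. Involves strand 4? yes. Count so far: 4
Gen 8: crossing 3x2. Involves strand 4? no. Count so far: 4
Gen 9: crossing 1x2. Involves strand 4? no. Count so far: 4
Gen 10: crossing 2x1. Involves strand 4? no. Count so far: 4
Gen 11: crossing 1x2. Involves strand 4? no. Count so far: 4
Gen 12: crossing 3x4. Involves strand 4? yes. Count so far: 5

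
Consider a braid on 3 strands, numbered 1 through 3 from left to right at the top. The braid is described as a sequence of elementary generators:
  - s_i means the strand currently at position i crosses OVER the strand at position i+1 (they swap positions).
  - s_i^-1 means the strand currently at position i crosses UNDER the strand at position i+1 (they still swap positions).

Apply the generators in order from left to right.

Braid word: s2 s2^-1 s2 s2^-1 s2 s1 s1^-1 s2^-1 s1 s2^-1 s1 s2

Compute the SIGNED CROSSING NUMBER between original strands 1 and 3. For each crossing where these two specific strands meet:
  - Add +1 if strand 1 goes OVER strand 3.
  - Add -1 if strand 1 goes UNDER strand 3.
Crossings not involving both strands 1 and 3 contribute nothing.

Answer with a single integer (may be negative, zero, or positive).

Answer: 1

Derivation:
Gen 1: crossing 2x3. Both 1&3? no. Sum: 0
Gen 2: crossing 3x2. Both 1&3? no. Sum: 0
Gen 3: crossing 2x3. Both 1&3? no. Sum: 0
Gen 4: crossing 3x2. Both 1&3? no. Sum: 0
Gen 5: crossing 2x3. Both 1&3? no. Sum: 0
Gen 6: 1 over 3. Both 1&3? yes. Contrib: +1. Sum: 1
Gen 7: 3 under 1. Both 1&3? yes. Contrib: +1. Sum: 2
Gen 8: crossing 3x2. Both 1&3? no. Sum: 2
Gen 9: crossing 1x2. Both 1&3? no. Sum: 2
Gen 10: 1 under 3. Both 1&3? yes. Contrib: -1. Sum: 1
Gen 11: crossing 2x3. Both 1&3? no. Sum: 1
Gen 12: crossing 2x1. Both 1&3? no. Sum: 1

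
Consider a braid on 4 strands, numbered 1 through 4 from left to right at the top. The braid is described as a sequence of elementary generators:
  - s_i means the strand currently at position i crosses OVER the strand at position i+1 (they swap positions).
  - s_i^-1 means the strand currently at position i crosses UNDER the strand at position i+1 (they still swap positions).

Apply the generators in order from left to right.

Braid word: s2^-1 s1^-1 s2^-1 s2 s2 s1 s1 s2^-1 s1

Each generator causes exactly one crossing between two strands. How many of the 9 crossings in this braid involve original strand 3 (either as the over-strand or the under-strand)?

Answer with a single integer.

Answer: 5

Derivation:
Gen 1: crossing 2x3. Involves strand 3? yes. Count so far: 1
Gen 2: crossing 1x3. Involves strand 3? yes. Count so far: 2
Gen 3: crossing 1x2. Involves strand 3? no. Count so far: 2
Gen 4: crossing 2x1. Involves strand 3? no. Count so far: 2
Gen 5: crossing 1x2. Involves strand 3? no. Count so far: 2
Gen 6: crossing 3x2. Involves strand 3? yes. Count so far: 3
Gen 7: crossing 2x3. Involves strand 3? yes. Count so far: 4
Gen 8: crossing 2x1. Involves strand 3? no. Count so far: 4
Gen 9: crossing 3x1. Involves strand 3? yes. Count so far: 5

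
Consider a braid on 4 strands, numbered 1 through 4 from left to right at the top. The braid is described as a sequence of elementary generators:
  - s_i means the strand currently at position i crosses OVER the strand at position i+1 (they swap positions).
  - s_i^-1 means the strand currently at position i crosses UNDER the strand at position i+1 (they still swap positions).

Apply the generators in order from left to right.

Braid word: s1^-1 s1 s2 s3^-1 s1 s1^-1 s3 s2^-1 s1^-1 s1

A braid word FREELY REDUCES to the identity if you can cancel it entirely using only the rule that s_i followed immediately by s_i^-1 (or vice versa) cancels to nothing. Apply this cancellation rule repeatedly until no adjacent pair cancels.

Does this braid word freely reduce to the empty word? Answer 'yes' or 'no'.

Gen 1 (s1^-1): push. Stack: [s1^-1]
Gen 2 (s1): cancels prior s1^-1. Stack: []
Gen 3 (s2): push. Stack: [s2]
Gen 4 (s3^-1): push. Stack: [s2 s3^-1]
Gen 5 (s1): push. Stack: [s2 s3^-1 s1]
Gen 6 (s1^-1): cancels prior s1. Stack: [s2 s3^-1]
Gen 7 (s3): cancels prior s3^-1. Stack: [s2]
Gen 8 (s2^-1): cancels prior s2. Stack: []
Gen 9 (s1^-1): push. Stack: [s1^-1]
Gen 10 (s1): cancels prior s1^-1. Stack: []
Reduced word: (empty)

Answer: yes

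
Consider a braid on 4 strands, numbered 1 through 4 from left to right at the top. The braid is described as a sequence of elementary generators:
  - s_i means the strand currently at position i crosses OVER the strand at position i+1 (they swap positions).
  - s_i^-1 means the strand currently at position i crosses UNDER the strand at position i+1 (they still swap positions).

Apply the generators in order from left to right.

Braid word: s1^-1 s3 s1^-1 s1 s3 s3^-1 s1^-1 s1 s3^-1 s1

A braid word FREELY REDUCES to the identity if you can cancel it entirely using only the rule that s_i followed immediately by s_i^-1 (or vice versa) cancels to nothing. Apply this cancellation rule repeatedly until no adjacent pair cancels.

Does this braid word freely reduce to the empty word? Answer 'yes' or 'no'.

Answer: yes

Derivation:
Gen 1 (s1^-1): push. Stack: [s1^-1]
Gen 2 (s3): push. Stack: [s1^-1 s3]
Gen 3 (s1^-1): push. Stack: [s1^-1 s3 s1^-1]
Gen 4 (s1): cancels prior s1^-1. Stack: [s1^-1 s3]
Gen 5 (s3): push. Stack: [s1^-1 s3 s3]
Gen 6 (s3^-1): cancels prior s3. Stack: [s1^-1 s3]
Gen 7 (s1^-1): push. Stack: [s1^-1 s3 s1^-1]
Gen 8 (s1): cancels prior s1^-1. Stack: [s1^-1 s3]
Gen 9 (s3^-1): cancels prior s3. Stack: [s1^-1]
Gen 10 (s1): cancels prior s1^-1. Stack: []
Reduced word: (empty)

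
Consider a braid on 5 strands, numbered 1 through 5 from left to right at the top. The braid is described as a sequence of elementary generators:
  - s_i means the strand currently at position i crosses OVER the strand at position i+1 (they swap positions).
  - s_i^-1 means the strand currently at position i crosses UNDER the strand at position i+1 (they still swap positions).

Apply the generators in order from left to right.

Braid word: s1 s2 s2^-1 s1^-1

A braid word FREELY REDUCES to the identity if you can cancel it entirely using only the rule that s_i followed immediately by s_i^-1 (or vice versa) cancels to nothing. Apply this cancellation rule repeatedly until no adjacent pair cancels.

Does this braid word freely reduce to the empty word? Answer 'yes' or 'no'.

Gen 1 (s1): push. Stack: [s1]
Gen 2 (s2): push. Stack: [s1 s2]
Gen 3 (s2^-1): cancels prior s2. Stack: [s1]
Gen 4 (s1^-1): cancels prior s1. Stack: []
Reduced word: (empty)

Answer: yes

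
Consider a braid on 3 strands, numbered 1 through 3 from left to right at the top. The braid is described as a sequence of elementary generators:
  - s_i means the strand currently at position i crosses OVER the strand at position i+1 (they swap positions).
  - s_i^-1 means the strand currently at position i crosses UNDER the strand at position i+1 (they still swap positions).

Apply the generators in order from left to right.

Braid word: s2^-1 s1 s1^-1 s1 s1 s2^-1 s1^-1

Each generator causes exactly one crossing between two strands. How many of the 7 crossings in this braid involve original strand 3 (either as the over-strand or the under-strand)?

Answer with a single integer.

Answer: 6

Derivation:
Gen 1: crossing 2x3. Involves strand 3? yes. Count so far: 1
Gen 2: crossing 1x3. Involves strand 3? yes. Count so far: 2
Gen 3: crossing 3x1. Involves strand 3? yes. Count so far: 3
Gen 4: crossing 1x3. Involves strand 3? yes. Count so far: 4
Gen 5: crossing 3x1. Involves strand 3? yes. Count so far: 5
Gen 6: crossing 3x2. Involves strand 3? yes. Count so far: 6
Gen 7: crossing 1x2. Involves strand 3? no. Count so far: 6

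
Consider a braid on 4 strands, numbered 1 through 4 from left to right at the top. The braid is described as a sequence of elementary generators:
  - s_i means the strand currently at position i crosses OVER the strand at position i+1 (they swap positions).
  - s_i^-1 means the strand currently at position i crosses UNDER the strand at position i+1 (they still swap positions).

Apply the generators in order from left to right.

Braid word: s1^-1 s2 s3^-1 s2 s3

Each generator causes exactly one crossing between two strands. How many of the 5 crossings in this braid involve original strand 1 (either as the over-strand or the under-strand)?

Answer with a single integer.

Gen 1: crossing 1x2. Involves strand 1? yes. Count so far: 1
Gen 2: crossing 1x3. Involves strand 1? yes. Count so far: 2
Gen 3: crossing 1x4. Involves strand 1? yes. Count so far: 3
Gen 4: crossing 3x4. Involves strand 1? no. Count so far: 3
Gen 5: crossing 3x1. Involves strand 1? yes. Count so far: 4

Answer: 4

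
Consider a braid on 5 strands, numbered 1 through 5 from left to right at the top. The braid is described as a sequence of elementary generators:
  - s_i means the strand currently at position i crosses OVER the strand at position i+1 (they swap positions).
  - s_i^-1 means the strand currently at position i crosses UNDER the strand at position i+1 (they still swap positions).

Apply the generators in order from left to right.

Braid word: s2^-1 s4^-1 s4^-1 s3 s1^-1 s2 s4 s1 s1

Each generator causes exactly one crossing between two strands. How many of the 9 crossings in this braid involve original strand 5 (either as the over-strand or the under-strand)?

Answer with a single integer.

Gen 1: crossing 2x3. Involves strand 5? no. Count so far: 0
Gen 2: crossing 4x5. Involves strand 5? yes. Count so far: 1
Gen 3: crossing 5x4. Involves strand 5? yes. Count so far: 2
Gen 4: crossing 2x4. Involves strand 5? no. Count so far: 2
Gen 5: crossing 1x3. Involves strand 5? no. Count so far: 2
Gen 6: crossing 1x4. Involves strand 5? no. Count so far: 2
Gen 7: crossing 2x5. Involves strand 5? yes. Count so far: 3
Gen 8: crossing 3x4. Involves strand 5? no. Count so far: 3
Gen 9: crossing 4x3. Involves strand 5? no. Count so far: 3

Answer: 3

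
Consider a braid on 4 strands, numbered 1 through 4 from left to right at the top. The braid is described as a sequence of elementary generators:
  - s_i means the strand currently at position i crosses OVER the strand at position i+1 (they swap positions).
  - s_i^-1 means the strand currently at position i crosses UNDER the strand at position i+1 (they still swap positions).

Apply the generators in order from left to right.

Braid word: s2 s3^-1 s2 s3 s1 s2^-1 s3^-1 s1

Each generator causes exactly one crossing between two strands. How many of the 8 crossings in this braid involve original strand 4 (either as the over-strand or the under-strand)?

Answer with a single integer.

Answer: 4

Derivation:
Gen 1: crossing 2x3. Involves strand 4? no. Count so far: 0
Gen 2: crossing 2x4. Involves strand 4? yes. Count so far: 1
Gen 3: crossing 3x4. Involves strand 4? yes. Count so far: 2
Gen 4: crossing 3x2. Involves strand 4? no. Count so far: 2
Gen 5: crossing 1x4. Involves strand 4? yes. Count so far: 3
Gen 6: crossing 1x2. Involves strand 4? no. Count so far: 3
Gen 7: crossing 1x3. Involves strand 4? no. Count so far: 3
Gen 8: crossing 4x2. Involves strand 4? yes. Count so far: 4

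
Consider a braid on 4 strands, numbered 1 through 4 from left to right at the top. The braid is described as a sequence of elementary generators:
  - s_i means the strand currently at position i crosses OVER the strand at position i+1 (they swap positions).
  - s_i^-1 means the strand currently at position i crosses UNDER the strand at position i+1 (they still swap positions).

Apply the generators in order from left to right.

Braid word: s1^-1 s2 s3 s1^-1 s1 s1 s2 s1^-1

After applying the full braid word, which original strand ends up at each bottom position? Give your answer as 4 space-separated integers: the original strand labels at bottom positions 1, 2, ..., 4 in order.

Answer: 4 3 2 1

Derivation:
Gen 1 (s1^-1): strand 1 crosses under strand 2. Perm now: [2 1 3 4]
Gen 2 (s2): strand 1 crosses over strand 3. Perm now: [2 3 1 4]
Gen 3 (s3): strand 1 crosses over strand 4. Perm now: [2 3 4 1]
Gen 4 (s1^-1): strand 2 crosses under strand 3. Perm now: [3 2 4 1]
Gen 5 (s1): strand 3 crosses over strand 2. Perm now: [2 3 4 1]
Gen 6 (s1): strand 2 crosses over strand 3. Perm now: [3 2 4 1]
Gen 7 (s2): strand 2 crosses over strand 4. Perm now: [3 4 2 1]
Gen 8 (s1^-1): strand 3 crosses under strand 4. Perm now: [4 3 2 1]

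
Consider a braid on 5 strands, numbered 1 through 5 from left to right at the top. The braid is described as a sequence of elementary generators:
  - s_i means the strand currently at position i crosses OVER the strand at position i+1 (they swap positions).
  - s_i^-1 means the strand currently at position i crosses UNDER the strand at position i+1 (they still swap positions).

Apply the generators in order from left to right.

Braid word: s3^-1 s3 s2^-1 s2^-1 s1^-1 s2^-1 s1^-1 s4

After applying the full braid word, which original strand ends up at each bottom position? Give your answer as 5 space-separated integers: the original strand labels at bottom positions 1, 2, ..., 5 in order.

Answer: 3 2 1 5 4

Derivation:
Gen 1 (s3^-1): strand 3 crosses under strand 4. Perm now: [1 2 4 3 5]
Gen 2 (s3): strand 4 crosses over strand 3. Perm now: [1 2 3 4 5]
Gen 3 (s2^-1): strand 2 crosses under strand 3. Perm now: [1 3 2 4 5]
Gen 4 (s2^-1): strand 3 crosses under strand 2. Perm now: [1 2 3 4 5]
Gen 5 (s1^-1): strand 1 crosses under strand 2. Perm now: [2 1 3 4 5]
Gen 6 (s2^-1): strand 1 crosses under strand 3. Perm now: [2 3 1 4 5]
Gen 7 (s1^-1): strand 2 crosses under strand 3. Perm now: [3 2 1 4 5]
Gen 8 (s4): strand 4 crosses over strand 5. Perm now: [3 2 1 5 4]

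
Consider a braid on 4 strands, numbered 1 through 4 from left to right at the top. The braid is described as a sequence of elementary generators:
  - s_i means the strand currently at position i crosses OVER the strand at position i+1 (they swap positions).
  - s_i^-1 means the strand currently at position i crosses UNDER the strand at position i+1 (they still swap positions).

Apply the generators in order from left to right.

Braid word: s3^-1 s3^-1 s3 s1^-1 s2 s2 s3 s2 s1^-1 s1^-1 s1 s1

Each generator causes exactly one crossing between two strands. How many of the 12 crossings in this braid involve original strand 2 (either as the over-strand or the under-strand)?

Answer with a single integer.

Gen 1: crossing 3x4. Involves strand 2? no. Count so far: 0
Gen 2: crossing 4x3. Involves strand 2? no. Count so far: 0
Gen 3: crossing 3x4. Involves strand 2? no. Count so far: 0
Gen 4: crossing 1x2. Involves strand 2? yes. Count so far: 1
Gen 5: crossing 1x4. Involves strand 2? no. Count so far: 1
Gen 6: crossing 4x1. Involves strand 2? no. Count so far: 1
Gen 7: crossing 4x3. Involves strand 2? no. Count so far: 1
Gen 8: crossing 1x3. Involves strand 2? no. Count so far: 1
Gen 9: crossing 2x3. Involves strand 2? yes. Count so far: 2
Gen 10: crossing 3x2. Involves strand 2? yes. Count so far: 3
Gen 11: crossing 2x3. Involves strand 2? yes. Count so far: 4
Gen 12: crossing 3x2. Involves strand 2? yes. Count so far: 5

Answer: 5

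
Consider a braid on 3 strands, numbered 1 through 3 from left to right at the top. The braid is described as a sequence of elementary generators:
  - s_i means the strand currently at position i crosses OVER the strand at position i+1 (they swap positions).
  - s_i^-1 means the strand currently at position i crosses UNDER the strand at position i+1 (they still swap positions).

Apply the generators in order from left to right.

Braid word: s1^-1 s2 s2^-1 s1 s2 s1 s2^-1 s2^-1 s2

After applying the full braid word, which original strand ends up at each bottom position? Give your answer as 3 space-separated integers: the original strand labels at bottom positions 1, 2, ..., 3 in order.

Answer: 3 2 1

Derivation:
Gen 1 (s1^-1): strand 1 crosses under strand 2. Perm now: [2 1 3]
Gen 2 (s2): strand 1 crosses over strand 3. Perm now: [2 3 1]
Gen 3 (s2^-1): strand 3 crosses under strand 1. Perm now: [2 1 3]
Gen 4 (s1): strand 2 crosses over strand 1. Perm now: [1 2 3]
Gen 5 (s2): strand 2 crosses over strand 3. Perm now: [1 3 2]
Gen 6 (s1): strand 1 crosses over strand 3. Perm now: [3 1 2]
Gen 7 (s2^-1): strand 1 crosses under strand 2. Perm now: [3 2 1]
Gen 8 (s2^-1): strand 2 crosses under strand 1. Perm now: [3 1 2]
Gen 9 (s2): strand 1 crosses over strand 2. Perm now: [3 2 1]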